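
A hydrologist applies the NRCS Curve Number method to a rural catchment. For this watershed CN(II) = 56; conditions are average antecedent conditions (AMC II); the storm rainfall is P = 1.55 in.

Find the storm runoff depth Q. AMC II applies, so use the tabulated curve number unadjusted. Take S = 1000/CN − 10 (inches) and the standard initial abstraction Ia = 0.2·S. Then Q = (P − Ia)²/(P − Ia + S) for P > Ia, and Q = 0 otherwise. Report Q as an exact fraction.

AMC II — tabulated CN = 56 applies directly.
Max retention: S = 1000/56 − 10 = 55/7 in (≈ 7.857 in)
Ia = 0.2·(55/7) = 11/7 in ≈ 1.571 in
P = 1.550 ≤ Ia = 1.571 in: entire storm abstracted, Q = 0.

Q = 0 in ≈ 0.000 in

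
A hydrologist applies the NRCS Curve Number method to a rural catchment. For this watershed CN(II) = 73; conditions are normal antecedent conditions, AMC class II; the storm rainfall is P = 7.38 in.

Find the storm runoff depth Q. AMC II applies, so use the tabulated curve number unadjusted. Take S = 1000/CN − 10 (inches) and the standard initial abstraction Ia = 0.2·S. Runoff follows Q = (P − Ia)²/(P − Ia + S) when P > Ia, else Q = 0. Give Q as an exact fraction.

CN(II) = 73; AMC II needs no correction.
Retention S: 1000/CN − 10 with CN=73.000 → S = 270/73 ≈ 3.699 in
Initial abstraction Ia = S/5 = (270/73)/5 = 54/73 ≈ 0.740 in
Excess rainfall: 7.380 − 0.740 = 6.640 in; P > Ia so Q > 0
Runoff Q = (P−Ia)²/(P−Ia+S) = (6.640)²/(6.640+3.699) = 65270241/15304450 ≈ 4.265 in

Q = 65270241/15304450 in ≈ 4.265 in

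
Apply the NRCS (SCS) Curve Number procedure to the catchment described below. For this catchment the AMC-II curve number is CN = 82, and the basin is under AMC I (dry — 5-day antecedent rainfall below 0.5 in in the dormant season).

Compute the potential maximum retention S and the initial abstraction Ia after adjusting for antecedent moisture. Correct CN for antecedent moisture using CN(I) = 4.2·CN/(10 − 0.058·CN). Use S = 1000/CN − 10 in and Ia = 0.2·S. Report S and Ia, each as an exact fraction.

S = 1500/287 in ≈ 5.226 in; Ia = 300/287 in ≈ 1.045 in

Dry (AMC I): CN(I) = 4.2·82/(10 − 0.058·82) = (1722/5)/(1311/250) = 28700/437 ≈ 65.675
Max retention: S = 1000/(28700/437) − 10 = 1500/287 in (≈ 5.226 in)
Ia = 0.2·(1500/287) = 300/287 in ≈ 1.045 in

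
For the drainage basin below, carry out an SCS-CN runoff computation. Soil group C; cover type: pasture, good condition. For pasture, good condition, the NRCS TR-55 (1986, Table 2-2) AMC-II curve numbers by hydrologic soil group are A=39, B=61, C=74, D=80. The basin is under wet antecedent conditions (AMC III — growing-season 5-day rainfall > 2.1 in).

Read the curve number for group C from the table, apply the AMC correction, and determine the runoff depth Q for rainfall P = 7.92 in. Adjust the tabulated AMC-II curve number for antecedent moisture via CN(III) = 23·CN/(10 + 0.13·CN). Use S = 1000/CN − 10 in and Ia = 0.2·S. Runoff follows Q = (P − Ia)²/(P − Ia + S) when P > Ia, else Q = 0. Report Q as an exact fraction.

NRCS table: pasture, good condition, soil group C → CN(II) = 74
Wet (AMC III): CN(III) = 23·74/(10 + 0.13·74) = 1702/(981/50) = 85100/981 ≈ 86.748
Retention S: 1000/CN − 10 with CN=86.748 → S = 1300/851 ≈ 1.528 in
Ia = 0.2S: 0.2·1.528 = 0.306 in (exactly 260/851)
Since P=7.920 > Ia=0.306: effective rainfall P−Ia = 161998/21275 in
Q = (161998/21275)²/((161998/21275) + 1300/851) = (26243352004/452625625)/(194498/21275) = 13121676002/2068972475 in ≈ 6.342 in

Q = 13121676002/2068972475 in ≈ 6.342 in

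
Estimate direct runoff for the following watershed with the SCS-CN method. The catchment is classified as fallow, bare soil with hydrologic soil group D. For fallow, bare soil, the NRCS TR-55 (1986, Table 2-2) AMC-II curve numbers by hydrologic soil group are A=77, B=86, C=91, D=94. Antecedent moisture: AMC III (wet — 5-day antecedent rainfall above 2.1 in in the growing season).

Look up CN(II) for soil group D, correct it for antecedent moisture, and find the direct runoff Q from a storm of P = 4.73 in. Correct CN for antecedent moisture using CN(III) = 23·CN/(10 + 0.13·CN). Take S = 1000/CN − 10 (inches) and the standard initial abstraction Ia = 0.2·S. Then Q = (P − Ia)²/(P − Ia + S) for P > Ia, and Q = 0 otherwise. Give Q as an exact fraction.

Q = 255341227969/57867335300 in ≈ 4.413 in

NRCS table: fallow, bare soil, soil group D → CN(II) = 94
Adjust CN=94 to AMC III: 23·94/(10 + 0.13·94) → 2162 ÷ (1111/50) = 108100/1111 ≈ 97.300
Max retention: S = 1000/(108100/1111) − 10 = 300/1081 in (≈ 0.278 in)
Ia = 0.2·(300/1081) = 60/1081 in ≈ 0.056 in
P − Ia = 4.730 − 0.056 = 505313/108100 ≈ 4.674 in (> 0, runoff occurs)
Q: (505313/108100)² ÷ (535313/108100) = 255341227969/57867335300 in (≈ 4.413 in)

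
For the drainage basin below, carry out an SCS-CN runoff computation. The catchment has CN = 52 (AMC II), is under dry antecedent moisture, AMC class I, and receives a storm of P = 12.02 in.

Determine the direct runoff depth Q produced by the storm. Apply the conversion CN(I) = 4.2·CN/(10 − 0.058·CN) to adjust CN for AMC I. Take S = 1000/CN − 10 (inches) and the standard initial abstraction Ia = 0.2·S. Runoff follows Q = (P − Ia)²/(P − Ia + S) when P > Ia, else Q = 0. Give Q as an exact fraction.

Q = 1203465481/612844050 in ≈ 1.964 in

Dry (AMC I): CN(I) = 4.2·52/(10 − 0.058·52) = (1092/5)/(873/125) = 9100/291 ≈ 31.271
Max retention: S = 1000/(9100/291) − 10 = 2000/91 in (≈ 21.978 in)
Initial abstraction Ia = S/5 = (2000/91)/5 = 400/91 ≈ 4.396 in
Since P=12.020 > Ia=4.396: effective rainfall P−Ia = 34691/4550 in
Runoff Q = (P−Ia)²/(P−Ia+S) = (7.624)²/(7.624+21.978) = 1203465481/612844050 ≈ 1.964 in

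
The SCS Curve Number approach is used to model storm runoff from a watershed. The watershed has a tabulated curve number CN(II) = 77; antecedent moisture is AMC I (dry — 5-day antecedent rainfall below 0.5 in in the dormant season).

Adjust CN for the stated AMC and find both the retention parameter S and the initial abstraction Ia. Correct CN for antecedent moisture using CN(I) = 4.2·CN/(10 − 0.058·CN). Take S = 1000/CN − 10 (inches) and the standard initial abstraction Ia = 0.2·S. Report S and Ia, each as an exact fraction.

CN(I) from CN(II)=77: (4.2·77)/(10 − 0.058·77) = 161700/2767 ≈ 58.439
S = 1000/(161700/2767) − 10 = 11500/1617 in ≈ 7.112 in
Initial abstraction Ia = S/5 = (11500/1617)/5 = 2300/1617 ≈ 1.422 in

S = 11500/1617 in ≈ 7.112 in; Ia = 2300/1617 in ≈ 1.422 in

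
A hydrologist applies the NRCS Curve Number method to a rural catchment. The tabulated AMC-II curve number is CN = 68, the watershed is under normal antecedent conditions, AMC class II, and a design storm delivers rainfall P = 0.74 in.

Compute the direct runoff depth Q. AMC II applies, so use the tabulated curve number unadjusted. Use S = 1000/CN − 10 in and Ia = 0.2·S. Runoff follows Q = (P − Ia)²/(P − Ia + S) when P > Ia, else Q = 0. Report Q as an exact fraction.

Average conditions: CN = 68 (no AMC adjustment).
S = 1000/68 − 10 = 80/17 in ≈ 4.706 in
Ia = 0.2S: 0.2·4.706 = 0.941 in (exactly 16/17)
P = 0.740 ≤ Ia = 0.941 in: entire storm abstracted, Q = 0.

Q = 0 in ≈ 0.000 in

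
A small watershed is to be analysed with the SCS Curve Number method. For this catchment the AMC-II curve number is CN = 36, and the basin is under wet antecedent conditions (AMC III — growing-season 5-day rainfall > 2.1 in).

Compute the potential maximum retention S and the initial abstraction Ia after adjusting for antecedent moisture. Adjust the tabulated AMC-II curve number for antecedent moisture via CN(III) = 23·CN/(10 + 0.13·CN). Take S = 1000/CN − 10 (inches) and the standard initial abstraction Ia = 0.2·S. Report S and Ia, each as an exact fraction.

Wet (AMC III): CN(III) = 23·36/(10 + 0.13·36) = 828/(367/25) = 20700/367 ≈ 56.403
Max retention: S = 1000/(20700/367) − 10 = 1600/207 in (≈ 7.729 in)
Ia = 0.2·(1600/207) = 320/207 in ≈ 1.546 in

S = 1600/207 in ≈ 7.729 in; Ia = 320/207 in ≈ 1.546 in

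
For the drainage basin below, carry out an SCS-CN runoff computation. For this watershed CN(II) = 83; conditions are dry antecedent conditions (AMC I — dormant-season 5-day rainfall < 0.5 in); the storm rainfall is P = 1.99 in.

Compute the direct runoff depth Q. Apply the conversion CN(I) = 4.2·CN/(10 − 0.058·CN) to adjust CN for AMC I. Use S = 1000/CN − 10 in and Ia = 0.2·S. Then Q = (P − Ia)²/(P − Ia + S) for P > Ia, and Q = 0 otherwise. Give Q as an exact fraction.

Q = 31278398449/178981175100 in ≈ 0.175 in

CN(I) from CN(II)=83: (4.2·83)/(10 − 0.058·83) = 174300/2593 ≈ 67.219
Max retention: S = 1000/(174300/2593) − 10 = 8500/1743 in (≈ 4.877 in)
Ia = 0.2S: 0.2·4.877 = 0.975 in (exactly 1700/1743)
Excess rainfall: 1.990 − 0.975 = 1.015 in; P > Ia so Q > 0
Runoff Q = (P−Ia)²/(P−Ia+S) = (1.015)²/(1.015+4.877) = 31278398449/178981175100 ≈ 0.175 in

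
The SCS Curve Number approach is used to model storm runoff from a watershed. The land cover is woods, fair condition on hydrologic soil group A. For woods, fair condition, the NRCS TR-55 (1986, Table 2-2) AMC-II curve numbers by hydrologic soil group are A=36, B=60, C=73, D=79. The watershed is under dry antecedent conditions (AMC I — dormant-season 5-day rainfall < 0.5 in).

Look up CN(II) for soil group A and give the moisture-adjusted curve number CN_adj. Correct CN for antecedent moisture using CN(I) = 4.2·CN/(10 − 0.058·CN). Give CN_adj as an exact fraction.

NRCS table: woods, fair condition, soil group A → CN(II) = 36
CN(I) from CN(II)=36: (4.2·36)/(10 − 0.058·36) = 18900/989 ≈ 19.110

CN_adj = 18900/989 ≈ 19.110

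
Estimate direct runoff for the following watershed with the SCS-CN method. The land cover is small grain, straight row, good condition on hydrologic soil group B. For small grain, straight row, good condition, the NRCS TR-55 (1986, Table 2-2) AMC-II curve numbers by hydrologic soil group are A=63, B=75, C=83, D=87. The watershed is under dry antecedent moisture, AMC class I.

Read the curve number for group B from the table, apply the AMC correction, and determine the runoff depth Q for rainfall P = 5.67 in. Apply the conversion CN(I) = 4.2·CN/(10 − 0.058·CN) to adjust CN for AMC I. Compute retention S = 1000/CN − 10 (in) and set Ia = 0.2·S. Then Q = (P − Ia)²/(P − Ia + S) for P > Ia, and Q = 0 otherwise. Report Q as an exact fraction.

Q = 661569841/477042300 in ≈ 1.387 in

NRCS table: small grain, straight row, good condition, soil group B → CN(II) = 75
Dry (AMC I): CN(I) = 4.2·75/(10 − 0.058·75) = 315/(113/20) = 6300/113 ≈ 55.752
Max retention: S = 1000/(6300/113) − 10 = 500/63 in (≈ 7.937 in)
Ia = 0.2S: 0.2·7.937 = 1.587 in (exactly 100/63)
Since P=5.670 > Ia=1.587: effective rainfall P−Ia = 25721/6300 in
Runoff Q = (P−Ia)²/(P−Ia+S) = (4.083)²/(4.083+7.937) = 661569841/477042300 ≈ 1.387 in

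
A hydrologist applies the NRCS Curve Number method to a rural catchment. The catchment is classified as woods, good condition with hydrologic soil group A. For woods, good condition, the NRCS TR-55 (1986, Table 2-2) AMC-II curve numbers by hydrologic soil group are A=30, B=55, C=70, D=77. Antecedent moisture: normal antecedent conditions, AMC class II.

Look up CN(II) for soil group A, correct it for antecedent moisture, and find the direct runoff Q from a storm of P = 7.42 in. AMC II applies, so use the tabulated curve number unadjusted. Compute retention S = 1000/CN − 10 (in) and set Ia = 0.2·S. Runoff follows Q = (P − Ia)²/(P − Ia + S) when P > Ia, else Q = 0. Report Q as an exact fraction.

NRCS table: woods, good condition, soil group A → CN(II) = 30
AMC II — tabulated CN = 30 applies directly.
Max retention: S = 1000/30 − 10 = 70/3 in (≈ 23.333 in)
Ia = 0.2·(70/3) = 14/3 in ≈ 4.667 in
Excess rainfall: 7.420 − 4.667 = 2.753 in; P > Ia so Q > 0
Runoff Q = (P−Ia)²/(P−Ia+S) = (2.753)²/(2.753+23.333) = 24367/83850 ≈ 0.291 in

Q = 24367/83850 in ≈ 0.291 in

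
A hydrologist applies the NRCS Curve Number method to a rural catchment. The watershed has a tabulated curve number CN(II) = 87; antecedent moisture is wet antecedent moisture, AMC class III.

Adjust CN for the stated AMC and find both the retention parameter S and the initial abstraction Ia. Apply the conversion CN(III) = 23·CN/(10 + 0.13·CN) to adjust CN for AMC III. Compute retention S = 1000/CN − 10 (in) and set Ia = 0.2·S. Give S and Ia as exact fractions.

Adjust CN=87 to AMC III: 23·87/(10 + 0.13·87) → 2001 ÷ (2131/100) = 200100/2131 ≈ 93.900
Max retention: S = 1000/(200100/2131) − 10 = 1300/2001 in (≈ 0.650 in)
Ia = 0.2·(1300/2001) = 260/2001 in ≈ 0.130 in

S = 1300/2001 in ≈ 0.650 in; Ia = 260/2001 in ≈ 0.130 in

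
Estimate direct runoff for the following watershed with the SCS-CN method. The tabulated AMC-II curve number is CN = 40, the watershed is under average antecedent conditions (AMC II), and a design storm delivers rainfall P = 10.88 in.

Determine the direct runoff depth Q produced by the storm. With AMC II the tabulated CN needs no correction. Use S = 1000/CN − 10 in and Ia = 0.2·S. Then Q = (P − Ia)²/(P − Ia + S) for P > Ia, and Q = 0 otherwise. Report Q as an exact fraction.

Q = 38809/14300 in ≈ 2.714 in

CN(II) = 40; AMC II needs no correction.
Retention S: 1000/CN − 10 with CN=40.000 → S = 15 ≈ 15.000 in
Ia = 0.2S: 0.2·15.000 = 3.000 in (exactly 3)
Excess rainfall: 10.880 − 3.000 = 7.880 in; P > Ia so Q > 0
Q = (197/25)²/((197/25) + 15) = (38809/625)/(572/25) = 38809/14300 in ≈ 2.714 in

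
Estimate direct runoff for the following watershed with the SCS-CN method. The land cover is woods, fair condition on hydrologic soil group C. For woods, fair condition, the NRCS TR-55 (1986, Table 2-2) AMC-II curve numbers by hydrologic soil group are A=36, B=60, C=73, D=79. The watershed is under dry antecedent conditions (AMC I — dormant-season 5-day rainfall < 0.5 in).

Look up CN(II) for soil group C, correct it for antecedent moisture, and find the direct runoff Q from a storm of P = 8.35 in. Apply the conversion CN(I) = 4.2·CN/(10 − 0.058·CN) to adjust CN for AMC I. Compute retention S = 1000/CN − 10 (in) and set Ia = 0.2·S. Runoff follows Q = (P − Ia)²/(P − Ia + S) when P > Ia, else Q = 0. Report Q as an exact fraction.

Q = 4534271569/1607984140 in ≈ 2.820 in

NRCS table: woods, fair condition, soil group C → CN(II) = 73
Dry (AMC I): CN(I) = 4.2·73/(10 − 0.058·73) = (1533/5)/(2883/500) = 51100/961 ≈ 53.174
Retention S: 1000/CN − 10 with CN=53.174 → S = 4500/511 ≈ 8.806 in
Ia = 0.2·(4500/511) = 900/511 in ≈ 1.761 in
Since P=8.350 > Ia=1.761: effective rainfall P−Ia = 67337/10220 in
Q: (67337/10220)² ÷ (157337/10220) = 4534271569/1607984140 in (≈ 2.820 in)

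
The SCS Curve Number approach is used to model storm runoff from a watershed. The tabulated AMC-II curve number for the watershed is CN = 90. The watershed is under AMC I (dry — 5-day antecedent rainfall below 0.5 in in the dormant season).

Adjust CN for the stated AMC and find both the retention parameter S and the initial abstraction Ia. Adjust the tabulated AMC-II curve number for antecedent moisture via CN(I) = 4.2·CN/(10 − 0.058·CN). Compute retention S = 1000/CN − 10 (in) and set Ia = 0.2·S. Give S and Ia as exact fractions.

Adjust CN=90 to AMC I: 4.2·90/(10 − 0.058·90) → 378 ÷ (239/50) = 18900/239 ≈ 79.079
Retention S: 1000/CN − 10 with CN=79.079 → S = 500/189 ≈ 2.646 in
Initial abstraction Ia = S/5 = (500/189)/5 = 100/189 ≈ 0.529 in

S = 500/189 in ≈ 2.646 in; Ia = 100/189 in ≈ 0.529 in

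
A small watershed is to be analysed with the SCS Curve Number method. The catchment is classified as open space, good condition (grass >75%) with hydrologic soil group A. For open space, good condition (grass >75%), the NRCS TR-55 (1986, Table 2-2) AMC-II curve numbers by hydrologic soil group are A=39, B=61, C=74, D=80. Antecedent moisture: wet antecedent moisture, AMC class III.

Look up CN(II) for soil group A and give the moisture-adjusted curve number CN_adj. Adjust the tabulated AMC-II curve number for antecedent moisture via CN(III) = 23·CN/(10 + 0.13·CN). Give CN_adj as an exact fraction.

CN_adj = 89700/1507 ≈ 59.522

NRCS table: open space, good condition (grass >75%), soil group A → CN(II) = 39
CN(III) from CN(II)=39: (23·39)/(10 + 0.13·39) = 89700/1507 ≈ 59.522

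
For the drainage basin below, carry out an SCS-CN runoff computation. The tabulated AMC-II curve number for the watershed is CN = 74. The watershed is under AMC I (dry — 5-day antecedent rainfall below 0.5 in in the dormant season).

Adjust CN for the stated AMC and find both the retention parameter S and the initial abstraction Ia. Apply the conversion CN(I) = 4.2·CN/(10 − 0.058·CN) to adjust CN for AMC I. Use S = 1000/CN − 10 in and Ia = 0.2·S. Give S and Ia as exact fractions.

CN(I) from CN(II)=74: (4.2·74)/(10 − 0.058·74) = 77700/1427 ≈ 54.450
Max retention: S = 1000/(77700/1427) − 10 = 6500/777 in (≈ 8.366 in)
Initial abstraction Ia = S/5 = (6500/777)/5 = 1300/777 ≈ 1.673 in

S = 6500/777 in ≈ 8.366 in; Ia = 1300/777 in ≈ 1.673 in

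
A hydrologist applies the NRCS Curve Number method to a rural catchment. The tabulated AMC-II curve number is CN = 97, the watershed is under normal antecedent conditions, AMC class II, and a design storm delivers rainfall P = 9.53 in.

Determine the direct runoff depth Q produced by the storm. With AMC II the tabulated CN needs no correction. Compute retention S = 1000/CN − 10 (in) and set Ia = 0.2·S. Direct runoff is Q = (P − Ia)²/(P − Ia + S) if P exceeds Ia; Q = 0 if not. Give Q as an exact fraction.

Q = 8434769281/919957700 in ≈ 9.169 in

AMC II — tabulated CN = 97 applies directly.
Max retention: S = 1000/97 − 10 = 30/97 in (≈ 0.309 in)
Initial abstraction Ia = S/5 = (30/97)/5 = 6/97 ≈ 0.062 in
Since P=9.530 > Ia=0.062: effective rainfall P−Ia = 91841/9700 in
Q = (91841/9700)²/((91841/9700) + 30/97) = (8434769281/94090000)/(94841/9700) = 8434769281/919957700 in ≈ 9.169 in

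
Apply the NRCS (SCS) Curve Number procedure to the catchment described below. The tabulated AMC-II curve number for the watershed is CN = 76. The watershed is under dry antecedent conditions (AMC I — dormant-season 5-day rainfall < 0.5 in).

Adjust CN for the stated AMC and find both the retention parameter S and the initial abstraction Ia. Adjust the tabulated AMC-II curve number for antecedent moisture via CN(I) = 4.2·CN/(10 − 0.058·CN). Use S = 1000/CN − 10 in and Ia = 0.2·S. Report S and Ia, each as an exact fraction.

Dry (AMC I): CN(I) = 4.2·76/(10 − 0.058·76) = (1596/5)/(699/125) = 13300/233 ≈ 57.082
Retention S: 1000/CN − 10 with CN=57.082 → S = 1000/133 ≈ 7.519 in
Initial abstraction Ia = S/5 = (1000/133)/5 = 200/133 ≈ 1.504 in

S = 1000/133 in ≈ 7.519 in; Ia = 200/133 in ≈ 1.504 in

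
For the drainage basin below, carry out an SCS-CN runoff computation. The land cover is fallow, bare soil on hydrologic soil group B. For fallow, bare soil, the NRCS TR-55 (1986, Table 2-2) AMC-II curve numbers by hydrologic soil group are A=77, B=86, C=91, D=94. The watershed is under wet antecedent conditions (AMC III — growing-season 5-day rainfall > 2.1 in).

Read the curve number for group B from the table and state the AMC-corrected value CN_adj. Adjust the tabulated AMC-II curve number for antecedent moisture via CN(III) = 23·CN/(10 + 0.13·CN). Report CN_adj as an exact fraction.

CN_adj = 98900/1059 ≈ 93.390

NRCS table: fallow, bare soil, soil group B → CN(II) = 86
CN(III) from CN(II)=86: (23·86)/(10 + 0.13·86) = 98900/1059 ≈ 93.390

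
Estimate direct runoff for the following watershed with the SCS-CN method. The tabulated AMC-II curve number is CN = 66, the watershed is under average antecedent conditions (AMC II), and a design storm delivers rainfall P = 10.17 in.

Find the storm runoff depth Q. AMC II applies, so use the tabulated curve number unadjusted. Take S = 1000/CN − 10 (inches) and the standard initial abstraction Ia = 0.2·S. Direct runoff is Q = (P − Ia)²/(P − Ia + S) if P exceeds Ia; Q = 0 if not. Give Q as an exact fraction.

Q = 909685921/155631300 in ≈ 5.845 in

AMC II — tabulated CN = 66 applies directly.
Max retention: S = 1000/66 − 10 = 170/33 in (≈ 5.152 in)
Ia = 0.2S: 0.2·5.152 = 1.030 in (exactly 34/33)
P − Ia = 10.170 − 1.030 = 30161/3300 ≈ 9.140 in (> 0, runoff occurs)
Q = (30161/3300)²/((30161/3300) + 170/33) = (909685921/10890000)/(47161/3300) = 909685921/155631300 in ≈ 5.845 in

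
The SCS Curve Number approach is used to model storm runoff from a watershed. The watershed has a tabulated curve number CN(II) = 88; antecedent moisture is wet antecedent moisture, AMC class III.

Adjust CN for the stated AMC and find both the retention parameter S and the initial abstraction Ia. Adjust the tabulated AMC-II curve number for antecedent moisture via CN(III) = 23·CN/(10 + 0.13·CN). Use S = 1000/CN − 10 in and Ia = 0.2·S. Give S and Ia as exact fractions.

Wet (AMC III): CN(III) = 23·88/(10 + 0.13·88) = 2024/(536/25) = 6325/67 ≈ 94.403
S = 1000/(6325/67) − 10 = 150/253 in ≈ 0.593 in
Ia = 0.2S: 0.2·0.593 = 0.119 in (exactly 30/253)

S = 150/253 in ≈ 0.593 in; Ia = 30/253 in ≈ 0.119 in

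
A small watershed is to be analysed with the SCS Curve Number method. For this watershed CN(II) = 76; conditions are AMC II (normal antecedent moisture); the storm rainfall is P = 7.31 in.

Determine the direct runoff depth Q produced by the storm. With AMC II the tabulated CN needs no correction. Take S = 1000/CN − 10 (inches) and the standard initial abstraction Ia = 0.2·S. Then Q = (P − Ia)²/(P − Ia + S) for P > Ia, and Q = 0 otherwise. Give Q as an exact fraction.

Q = 161010721/35509100 in ≈ 4.534 in

AMC II — tabulated CN = 76 applies directly.
Retention S: 1000/CN − 10 with CN=76.000 → S = 60/19 ≈ 3.158 in
Initial abstraction Ia = S/5 = (60/19)/5 = 12/19 ≈ 0.632 in
P − Ia = 7.310 − 0.632 = 12689/1900 ≈ 6.678 in (> 0, runoff occurs)
Q = (12689/1900)²/((12689/1900) + 60/19) = (161010721/3610000)/(18689/1900) = 161010721/35509100 in ≈ 4.534 in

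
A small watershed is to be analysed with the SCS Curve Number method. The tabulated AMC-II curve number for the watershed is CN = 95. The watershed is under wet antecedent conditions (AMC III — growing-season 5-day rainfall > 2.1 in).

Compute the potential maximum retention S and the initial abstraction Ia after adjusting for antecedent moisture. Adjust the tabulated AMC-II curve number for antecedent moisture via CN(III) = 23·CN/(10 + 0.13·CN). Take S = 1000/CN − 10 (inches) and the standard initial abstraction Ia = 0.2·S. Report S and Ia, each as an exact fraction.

S = 100/437 in ≈ 0.229 in; Ia = 20/437 in ≈ 0.046 in

CN(III) from CN(II)=95: (23·95)/(10 + 0.13·95) = 43700/447 ≈ 97.763
Retention S: 1000/CN − 10 with CN=97.763 → S = 100/437 ≈ 0.229 in
Ia = 0.2·(100/437) = 20/437 in ≈ 0.046 in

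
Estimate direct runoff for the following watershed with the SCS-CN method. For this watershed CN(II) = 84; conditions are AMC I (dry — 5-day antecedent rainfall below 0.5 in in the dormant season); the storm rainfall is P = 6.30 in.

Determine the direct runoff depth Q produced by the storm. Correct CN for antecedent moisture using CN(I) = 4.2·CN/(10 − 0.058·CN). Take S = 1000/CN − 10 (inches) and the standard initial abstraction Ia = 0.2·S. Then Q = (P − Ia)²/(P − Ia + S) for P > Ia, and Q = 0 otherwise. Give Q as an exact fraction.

Dry (AMC I): CN(I) = 4.2·84/(10 − 0.058·84) = (1764/5)/(641/125) = 44100/641 ≈ 68.799
S = 1000/(44100/641) − 10 = 2000/441 in ≈ 4.535 in
Ia = 0.2S: 0.2·4.535 = 0.907 in (exactly 400/441)
P − Ia = 6.300 − 0.907 = 23783/4410 ≈ 5.393 in (> 0, runoff occurs)
Runoff Q = (P−Ia)²/(P−Ia+S) = (5.393)²/(5.393+4.535) = 565631089/193083030 ≈ 2.929 in

Q = 565631089/193083030 in ≈ 2.929 in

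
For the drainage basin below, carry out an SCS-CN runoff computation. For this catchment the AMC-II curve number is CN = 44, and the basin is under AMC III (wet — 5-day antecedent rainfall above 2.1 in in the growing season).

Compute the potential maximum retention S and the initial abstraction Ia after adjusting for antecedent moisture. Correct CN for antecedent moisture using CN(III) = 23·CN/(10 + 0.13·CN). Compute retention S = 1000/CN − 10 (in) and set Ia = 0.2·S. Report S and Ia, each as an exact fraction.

Wet (AMC III): CN(III) = 23·44/(10 + 0.13·44) = 1012/(393/25) = 25300/393 ≈ 64.377
Max retention: S = 1000/(25300/393) − 10 = 1400/253 in (≈ 5.534 in)
Ia = 0.2·(1400/253) = 280/253 in ≈ 1.107 in

S = 1400/253 in ≈ 5.534 in; Ia = 280/253 in ≈ 1.107 in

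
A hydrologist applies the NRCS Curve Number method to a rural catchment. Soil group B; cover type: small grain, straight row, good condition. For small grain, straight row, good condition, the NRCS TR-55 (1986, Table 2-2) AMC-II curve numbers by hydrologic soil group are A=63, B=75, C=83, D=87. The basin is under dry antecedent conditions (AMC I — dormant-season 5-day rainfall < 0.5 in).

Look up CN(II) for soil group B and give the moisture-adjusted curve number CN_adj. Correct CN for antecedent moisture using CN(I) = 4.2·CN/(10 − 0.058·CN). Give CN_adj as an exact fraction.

CN_adj = 6300/113 ≈ 55.752

NRCS table: small grain, straight row, good condition, soil group B → CN(II) = 75
Adjust CN=75 to AMC I: 4.2·75/(10 − 0.058·75) → 315 ÷ (113/20) = 6300/113 ≈ 55.752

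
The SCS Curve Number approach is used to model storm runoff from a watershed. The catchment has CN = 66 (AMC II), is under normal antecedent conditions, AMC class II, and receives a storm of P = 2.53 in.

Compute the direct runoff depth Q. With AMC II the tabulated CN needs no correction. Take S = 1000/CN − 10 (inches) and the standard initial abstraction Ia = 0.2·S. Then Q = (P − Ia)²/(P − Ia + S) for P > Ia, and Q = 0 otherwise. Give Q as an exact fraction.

Average conditions: CN = 66 (no AMC adjustment).
Max retention: S = 1000/66 − 10 = 170/33 in (≈ 5.152 in)
Initial abstraction Ia = S/5 = (170/33)/5 = 34/33 ≈ 1.030 in
Since P=2.530 > Ia=1.030: effective rainfall P−Ia = 4949/3300 in
Q = (4949/3300)²/((4949/3300) + 170/33) = (24492601/10890000)/(21949/3300) = 24492601/72431700 in ≈ 0.338 in

Q = 24492601/72431700 in ≈ 0.338 in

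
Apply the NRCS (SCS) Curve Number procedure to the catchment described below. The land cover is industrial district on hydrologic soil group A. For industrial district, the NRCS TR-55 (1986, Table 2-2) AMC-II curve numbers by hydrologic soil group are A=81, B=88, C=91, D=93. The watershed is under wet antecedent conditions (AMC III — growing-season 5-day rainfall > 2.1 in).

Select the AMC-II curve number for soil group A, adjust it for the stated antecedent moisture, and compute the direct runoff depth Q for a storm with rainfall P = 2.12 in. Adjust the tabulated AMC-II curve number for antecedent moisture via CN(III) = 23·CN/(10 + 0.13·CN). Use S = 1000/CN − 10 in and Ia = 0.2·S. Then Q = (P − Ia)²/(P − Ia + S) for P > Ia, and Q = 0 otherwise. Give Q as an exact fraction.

Q = 7963599121/6368618925 in ≈ 1.250 in

NRCS table: industrial district, soil group A → CN(II) = 81
CN(III) from CN(II)=81: (23·81)/(10 + 0.13·81) = 186300/2053 ≈ 90.745
Max retention: S = 1000/(186300/2053) − 10 = 1900/1863 in (≈ 1.020 in)
Initial abstraction Ia = S/5 = (1900/1863)/5 = 380/1863 ≈ 0.204 in
Excess rainfall: 2.120 − 0.204 = 1.916 in; P > Ia so Q > 0
Runoff Q = (P−Ia)²/(P−Ia+S) = (1.916)²/(1.916+1.020) = 7963599121/6368618925 ≈ 1.250 in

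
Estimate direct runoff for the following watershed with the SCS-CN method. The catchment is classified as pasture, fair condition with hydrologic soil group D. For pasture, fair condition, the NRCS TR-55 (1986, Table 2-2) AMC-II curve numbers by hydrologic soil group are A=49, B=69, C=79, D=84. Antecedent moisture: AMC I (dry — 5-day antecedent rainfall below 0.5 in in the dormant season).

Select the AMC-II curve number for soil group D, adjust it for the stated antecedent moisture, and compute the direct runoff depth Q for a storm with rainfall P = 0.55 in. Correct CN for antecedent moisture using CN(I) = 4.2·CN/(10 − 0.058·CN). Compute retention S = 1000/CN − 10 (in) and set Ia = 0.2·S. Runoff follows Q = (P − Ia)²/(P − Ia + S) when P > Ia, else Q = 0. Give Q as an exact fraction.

Q = 0 in ≈ 0.000 in

NRCS table: pasture, fair condition, soil group D → CN(II) = 84
CN(I) from CN(II)=84: (4.2·84)/(10 − 0.058·84) = 44100/641 ≈ 68.799
Retention S: 1000/CN − 10 with CN=68.799 → S = 2000/441 ≈ 4.535 in
Initial abstraction Ia = S/5 = (2000/441)/5 = 400/441 ≈ 0.907 in
P = 0.550 ≤ Ia = 0.907 in: entire storm abstracted, Q = 0.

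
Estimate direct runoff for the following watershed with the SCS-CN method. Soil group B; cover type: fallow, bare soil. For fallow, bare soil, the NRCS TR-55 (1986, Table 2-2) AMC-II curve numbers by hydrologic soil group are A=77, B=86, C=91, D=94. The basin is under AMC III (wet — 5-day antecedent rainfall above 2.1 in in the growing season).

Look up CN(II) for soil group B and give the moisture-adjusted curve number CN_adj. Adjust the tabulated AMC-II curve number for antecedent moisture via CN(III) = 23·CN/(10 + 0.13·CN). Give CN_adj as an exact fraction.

CN_adj = 98900/1059 ≈ 93.390

NRCS table: fallow, bare soil, soil group B → CN(II) = 86
Adjust CN=86 to AMC III: 23·86/(10 + 0.13·86) → 1978 ÷ (1059/50) = 98900/1059 ≈ 93.390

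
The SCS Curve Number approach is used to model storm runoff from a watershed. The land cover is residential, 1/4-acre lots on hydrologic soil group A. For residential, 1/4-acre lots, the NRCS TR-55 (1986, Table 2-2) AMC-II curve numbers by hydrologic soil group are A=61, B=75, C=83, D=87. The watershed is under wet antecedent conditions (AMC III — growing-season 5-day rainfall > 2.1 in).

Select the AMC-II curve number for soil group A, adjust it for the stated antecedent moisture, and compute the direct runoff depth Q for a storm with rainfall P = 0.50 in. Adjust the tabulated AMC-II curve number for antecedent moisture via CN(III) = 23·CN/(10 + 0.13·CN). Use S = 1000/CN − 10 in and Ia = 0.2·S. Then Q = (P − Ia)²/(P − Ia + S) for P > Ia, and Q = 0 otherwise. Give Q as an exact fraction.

Q = 0 in ≈ 0.000 in

NRCS table: residential, 1/4-acre lots, soil group A → CN(II) = 61
CN(III) from CN(II)=61: (23·61)/(10 + 0.13·61) = 140300/1793 ≈ 78.249
S = 1000/(140300/1793) − 10 = 3900/1403 in ≈ 2.780 in
Ia = 0.2S: 0.2·2.780 = 0.556 in (exactly 780/1403)
P = 0.500 ≤ Ia = 0.556 in: entire storm abstracted, Q = 0.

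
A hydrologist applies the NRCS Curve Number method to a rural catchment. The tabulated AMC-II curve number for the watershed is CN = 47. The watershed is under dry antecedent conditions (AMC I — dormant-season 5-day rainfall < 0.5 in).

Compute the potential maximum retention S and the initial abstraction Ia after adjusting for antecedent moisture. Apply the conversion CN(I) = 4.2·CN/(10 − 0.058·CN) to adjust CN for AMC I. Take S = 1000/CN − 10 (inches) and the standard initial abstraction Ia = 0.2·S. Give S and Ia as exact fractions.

S = 26500/987 in ≈ 26.849 in; Ia = 5300/987 in ≈ 5.370 in

CN(I) from CN(II)=47: (4.2·47)/(10 − 0.058·47) = 98700/3637 ≈ 27.138
S = 1000/(98700/3637) − 10 = 26500/987 in ≈ 26.849 in
Ia = 0.2S: 0.2·26.849 = 5.370 in (exactly 5300/987)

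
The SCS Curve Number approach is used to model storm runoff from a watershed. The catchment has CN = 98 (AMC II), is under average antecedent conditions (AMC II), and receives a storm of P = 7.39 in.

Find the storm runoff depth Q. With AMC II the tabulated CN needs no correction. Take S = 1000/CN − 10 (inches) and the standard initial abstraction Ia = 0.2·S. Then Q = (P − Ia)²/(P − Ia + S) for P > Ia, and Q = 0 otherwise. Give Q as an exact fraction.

AMC II — tabulated CN = 98 applies directly.
Retention S: 1000/CN − 10 with CN=98.000 → S = 10/49 ≈ 0.204 in
Ia = 0.2·(10/49) = 2/49 in ≈ 0.041 in
Excess rainfall: 7.390 − 0.041 = 7.349 in; P > Ia so Q > 0
Q = (36011/4900)²/((36011/4900) + 10/49) = (1296792121/24010000)/(37011/4900) = 1296792121/181353900 in ≈ 7.151 in

Q = 1296792121/181353900 in ≈ 7.151 in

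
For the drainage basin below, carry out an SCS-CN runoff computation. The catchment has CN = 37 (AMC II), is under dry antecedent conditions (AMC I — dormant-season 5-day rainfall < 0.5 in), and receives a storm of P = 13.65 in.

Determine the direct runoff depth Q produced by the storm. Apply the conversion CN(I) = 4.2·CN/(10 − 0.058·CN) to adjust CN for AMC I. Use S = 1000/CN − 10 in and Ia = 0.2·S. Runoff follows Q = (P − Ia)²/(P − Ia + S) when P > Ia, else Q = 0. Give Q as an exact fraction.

Q = 1868689/2803860 in ≈ 0.666 in

Dry (AMC I): CN(I) = 4.2·37/(10 − 0.058·37) = (777/5)/(3927/500) = 3700/187 ≈ 19.786
Max retention: S = 1000/(3700/187) − 10 = 1500/37 in (≈ 40.541 in)
Ia = 0.2·(1500/37) = 300/37 in ≈ 8.108 in
P − Ia = 13.650 − 8.108 = 4101/740 ≈ 5.542 in (> 0, runoff occurs)
Q = (4101/740)²/((4101/740) + 1500/37) = (16818201/547600)/(34101/740) = 1868689/2803860 in ≈ 0.666 in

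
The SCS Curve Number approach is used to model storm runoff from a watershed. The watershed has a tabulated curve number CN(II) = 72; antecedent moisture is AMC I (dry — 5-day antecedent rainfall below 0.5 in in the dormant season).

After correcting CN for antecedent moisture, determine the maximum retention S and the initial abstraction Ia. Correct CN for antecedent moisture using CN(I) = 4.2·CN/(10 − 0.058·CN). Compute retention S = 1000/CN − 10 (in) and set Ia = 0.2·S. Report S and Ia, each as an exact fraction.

Adjust CN=72 to AMC I: 4.2·72/(10 − 0.058·72) → (1512/5) ÷ (728/125) = 675/13 ≈ 51.923
Retention S: 1000/CN − 10 with CN=51.923 → S = 250/27 ≈ 9.259 in
Ia = 0.2S: 0.2·9.259 = 1.852 in (exactly 50/27)

S = 250/27 in ≈ 9.259 in; Ia = 50/27 in ≈ 1.852 in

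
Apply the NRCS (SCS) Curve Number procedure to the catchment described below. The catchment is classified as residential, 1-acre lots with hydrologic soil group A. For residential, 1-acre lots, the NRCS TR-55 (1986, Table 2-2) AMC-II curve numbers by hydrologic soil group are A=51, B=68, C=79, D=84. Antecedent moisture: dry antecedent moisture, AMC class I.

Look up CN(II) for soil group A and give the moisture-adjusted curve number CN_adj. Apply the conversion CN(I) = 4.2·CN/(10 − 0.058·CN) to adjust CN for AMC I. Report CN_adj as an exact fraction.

CN_adj = 15300/503 ≈ 30.417

NRCS table: residential, 1-acre lots, soil group A → CN(II) = 51
Dry (AMC I): CN(I) = 4.2·51/(10 − 0.058·51) = (1071/5)/(3521/500) = 15300/503 ≈ 30.417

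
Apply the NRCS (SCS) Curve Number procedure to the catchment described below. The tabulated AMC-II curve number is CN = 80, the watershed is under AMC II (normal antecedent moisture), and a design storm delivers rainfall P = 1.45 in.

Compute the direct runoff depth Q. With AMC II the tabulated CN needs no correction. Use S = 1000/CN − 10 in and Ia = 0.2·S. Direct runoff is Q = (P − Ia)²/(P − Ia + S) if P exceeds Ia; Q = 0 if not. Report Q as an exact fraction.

Average conditions: CN = 80 (no AMC adjustment).
S = 1000/80 − 10 = 5/2 in ≈ 2.500 in
Ia = 0.2S: 0.2·2.500 = 0.500 in (exactly 1/2)
Excess rainfall: 1.450 − 0.500 = 0.950 in; P > Ia so Q > 0
Q: (19/20)² ÷ (69/20) = 361/1380 in (≈ 0.262 in)

Q = 361/1380 in ≈ 0.262 in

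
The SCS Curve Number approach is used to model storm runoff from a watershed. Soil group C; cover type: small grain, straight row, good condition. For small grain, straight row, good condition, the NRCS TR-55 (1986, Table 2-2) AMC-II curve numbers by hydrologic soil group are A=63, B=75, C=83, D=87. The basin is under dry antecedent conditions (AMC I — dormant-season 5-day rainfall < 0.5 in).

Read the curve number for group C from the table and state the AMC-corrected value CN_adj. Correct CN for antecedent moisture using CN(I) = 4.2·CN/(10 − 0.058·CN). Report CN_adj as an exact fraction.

NRCS table: small grain, straight row, good condition, soil group C → CN(II) = 83
Adjust CN=83 to AMC I: 4.2·83/(10 − 0.058·83) → (1743/5) ÷ (2593/500) = 174300/2593 ≈ 67.219

CN_adj = 174300/2593 ≈ 67.219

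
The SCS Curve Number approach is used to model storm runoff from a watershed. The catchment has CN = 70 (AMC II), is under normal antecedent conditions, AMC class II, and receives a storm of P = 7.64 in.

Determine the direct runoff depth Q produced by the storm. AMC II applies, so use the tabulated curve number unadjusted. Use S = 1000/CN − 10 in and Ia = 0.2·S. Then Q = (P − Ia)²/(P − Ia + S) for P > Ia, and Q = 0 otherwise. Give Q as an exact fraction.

Average conditions: CN = 70 (no AMC adjustment).
S = 1000/70 − 10 = 30/7 in ≈ 4.286 in
Initial abstraction Ia = S/5 = (30/7)/5 = 6/7 ≈ 0.857 in
Since P=7.640 > Ia=0.857: effective rainfall P−Ia = 1187/175 in
Q: (1187/175)² ÷ (1937/175) = 1408969/338975 in (≈ 4.157 in)

Q = 1408969/338975 in ≈ 4.157 in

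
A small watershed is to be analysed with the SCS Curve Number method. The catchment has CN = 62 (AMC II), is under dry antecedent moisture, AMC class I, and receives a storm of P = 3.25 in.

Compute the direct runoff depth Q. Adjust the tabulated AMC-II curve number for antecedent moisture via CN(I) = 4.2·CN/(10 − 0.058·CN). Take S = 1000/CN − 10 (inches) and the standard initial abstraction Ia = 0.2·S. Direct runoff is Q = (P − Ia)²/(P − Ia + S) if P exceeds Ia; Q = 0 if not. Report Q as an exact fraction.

Dry (AMC I): CN(I) = 4.2·62/(10 − 0.058·62) = (1302/5)/(1601/250) = 65100/1601 ≈ 40.662
S = 1000/(65100/1601) − 10 = 9500/651 in ≈ 14.593 in
Initial abstraction Ia = S/5 = (9500/651)/5 = 1900/651 ≈ 2.919 in
Excess rainfall: 3.250 − 2.919 = 0.331 in; P > Ia so Q > 0
Q: (863/2604)² ÷ (38863/2604) = 744769/101199252 in (≈ 0.007 in)

Q = 744769/101199252 in ≈ 0.007 in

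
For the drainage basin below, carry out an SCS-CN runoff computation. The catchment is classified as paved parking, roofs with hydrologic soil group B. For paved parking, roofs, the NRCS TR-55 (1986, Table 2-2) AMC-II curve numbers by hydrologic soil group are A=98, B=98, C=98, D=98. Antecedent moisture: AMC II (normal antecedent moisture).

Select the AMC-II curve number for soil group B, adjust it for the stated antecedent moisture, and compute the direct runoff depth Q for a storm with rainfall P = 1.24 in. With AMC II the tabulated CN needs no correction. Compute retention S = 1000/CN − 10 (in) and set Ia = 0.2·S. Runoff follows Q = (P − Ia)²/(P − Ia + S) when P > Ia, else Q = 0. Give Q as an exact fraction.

Q = 2157961/2105775 in ≈ 1.025 in

NRCS table: paved parking, roofs, soil group B → CN(II) = 98
AMC II — tabulated CN = 98 applies directly.
S = 1000/98 − 10 = 10/49 in ≈ 0.204 in
Ia = 0.2·(10/49) = 2/49 in ≈ 0.041 in
P − Ia = 1.240 − 0.041 = 1469/1225 ≈ 1.199 in (> 0, runoff occurs)
Q: (1469/1225)² ÷ (1719/1225) = 2157961/2105775 in (≈ 1.025 in)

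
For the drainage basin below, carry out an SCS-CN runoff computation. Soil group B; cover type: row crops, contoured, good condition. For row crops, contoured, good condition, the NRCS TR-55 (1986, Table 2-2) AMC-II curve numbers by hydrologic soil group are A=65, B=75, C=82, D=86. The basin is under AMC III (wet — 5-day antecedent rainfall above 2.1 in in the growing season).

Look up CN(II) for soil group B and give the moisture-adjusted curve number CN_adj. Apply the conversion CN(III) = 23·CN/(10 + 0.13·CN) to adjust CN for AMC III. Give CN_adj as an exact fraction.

CN_adj = 6900/79 ≈ 87.342

NRCS table: row crops, contoured, good condition, soil group B → CN(II) = 75
Adjust CN=75 to AMC III: 23·75/(10 + 0.13·75) → 1725 ÷ (79/4) = 6900/79 ≈ 87.342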